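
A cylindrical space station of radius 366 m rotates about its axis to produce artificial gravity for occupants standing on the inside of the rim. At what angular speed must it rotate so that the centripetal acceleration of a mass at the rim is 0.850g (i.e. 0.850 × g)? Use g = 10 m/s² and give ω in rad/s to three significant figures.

0.152 rad/s

Centripetal acceleration a_c = ω²r. Setting ω²r = 0.850g:
ω = √(0.850g / r) = √(0.850 × 10.0 / 366) = √0.02322 = 0.1524 rad/s.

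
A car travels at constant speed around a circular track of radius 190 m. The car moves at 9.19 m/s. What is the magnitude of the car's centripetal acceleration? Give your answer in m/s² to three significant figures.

0.445 m/s²

a_c = v²/r = (9.190)²/190 = 84.46/190 = 0.4445 m/s².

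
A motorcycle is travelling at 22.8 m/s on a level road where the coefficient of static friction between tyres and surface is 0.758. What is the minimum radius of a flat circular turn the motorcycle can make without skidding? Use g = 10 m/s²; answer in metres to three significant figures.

At the limit, μ_s m g = m v²/r, so r_min = v²/(μ_s g) = (22.8)²/(0.758 × 10.0) = 519.8/7.580 = 68.58 m.

68.6 m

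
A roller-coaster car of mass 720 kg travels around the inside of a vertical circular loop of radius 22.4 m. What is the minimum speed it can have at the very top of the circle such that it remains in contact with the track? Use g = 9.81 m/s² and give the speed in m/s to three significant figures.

At the highest point the centre is directly below, so both the weight and N act inward: N + mg = mv²/r.
At minimum speed N → 0, so mg = mv_min²/r ⇒ v_min = √(g r) = √(9.81 × 22.4) = 14.82 m/s.

14.8 m/s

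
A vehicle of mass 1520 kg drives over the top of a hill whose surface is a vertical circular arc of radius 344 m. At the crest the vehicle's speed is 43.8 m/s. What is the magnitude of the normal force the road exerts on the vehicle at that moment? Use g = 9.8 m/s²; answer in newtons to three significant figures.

6420 N

At the crest the centripetal acceleration points downward (toward the centre of the arc), so mg − N = mv²/r.
N = m(g − v²/r) = 1520 × (9.8 − (43.8)²/344) = 1520 × (9.8 − 5.577) = 1520 × 4.223 = 6419 N.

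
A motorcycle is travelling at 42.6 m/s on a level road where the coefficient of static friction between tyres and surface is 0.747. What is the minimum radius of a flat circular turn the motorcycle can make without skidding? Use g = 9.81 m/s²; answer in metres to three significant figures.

At the limit, μ_s m g = m v²/r, so r_min = v²/(μ_s g) = (42.6)²/(0.747 × 9.81) = 1815/7.328 = 247.6 m.

248 m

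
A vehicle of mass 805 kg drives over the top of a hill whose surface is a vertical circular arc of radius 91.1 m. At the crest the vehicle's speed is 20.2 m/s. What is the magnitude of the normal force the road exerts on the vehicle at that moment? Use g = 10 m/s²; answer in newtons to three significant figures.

At the crest the centripetal acceleration points downward (toward the centre of the arc), so mg − N = mv²/r.
N = m(g − v²/r) = 805 × (10.0 − (20.2)²/91.1) = 805 × (10.0 − 4.479) = 805 × 5.521 = 4444 N.

4440 N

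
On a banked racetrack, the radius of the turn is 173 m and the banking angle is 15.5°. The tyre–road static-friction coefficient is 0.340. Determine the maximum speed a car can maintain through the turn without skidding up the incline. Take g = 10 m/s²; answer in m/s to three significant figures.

34.3 m/s

At the maximum speed, friction acts down the slope at its limiting value f = μN. Radially (horizontal, toward centre): N sinθ + μN cosθ = mv²/r. Vertically: N cosθ − μN sinθ = mg.
Dividing: v² = r g (sinθ + μcosθ)/(cosθ − μsinθ).
sinθ + μcosθ = 0.2672 + 0.340×0.9636 = 0.5949; cosθ − μsinθ = 0.9636 − 0.340×0.2672 = 0.8728.
v² = 173 × 10.0 × 0.5949/0.8728 = 1179 m²/s², so v = 34.34 m/s.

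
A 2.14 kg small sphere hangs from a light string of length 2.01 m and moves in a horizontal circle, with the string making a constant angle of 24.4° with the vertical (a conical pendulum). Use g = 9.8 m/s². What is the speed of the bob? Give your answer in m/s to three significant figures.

1.92 m/s

The radius of the circle is r = L sinθ = 2.01 × sin 24.4° = 0.8303 m.
Horizontally T sinθ = mv²/r and vertically T cosθ = mg, so tanθ = v²/(rg).
v = √(r g tanθ) = √(0.8303 × 9.8 × 0.4536) = √3.691 = 1.921 m/s.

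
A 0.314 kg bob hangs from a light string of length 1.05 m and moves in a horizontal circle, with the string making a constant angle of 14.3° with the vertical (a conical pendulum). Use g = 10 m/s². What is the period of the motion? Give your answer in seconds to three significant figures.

r = L sinθ = 0.2593 m. From T sinθ = mω²r and T cosθ = mg: tanθ = ω²r/g, so ω² = g tanθ / r = g/(L cosθ).
ω = √(g/(L cosθ)) = √(10.0/(1.05 × 0.9690)) = √9.828 = 3.135 rad/s.
Period = 2π/ω = 2.004 s.

2.00 s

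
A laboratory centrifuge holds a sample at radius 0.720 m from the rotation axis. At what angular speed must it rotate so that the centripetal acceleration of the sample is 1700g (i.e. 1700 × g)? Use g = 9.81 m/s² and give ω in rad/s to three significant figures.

Centripetal acceleration a_c = ω²r. Setting ω²r = 1700g:
ω = √(1700g / r) = √(1700 × 9.81 / 0.720) = √23160 = 152.2 rad/s.

152 rad/s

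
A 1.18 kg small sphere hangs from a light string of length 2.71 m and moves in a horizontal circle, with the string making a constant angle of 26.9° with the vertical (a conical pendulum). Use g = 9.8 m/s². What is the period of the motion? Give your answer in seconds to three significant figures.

3.12 s

r = L sinθ = 1.226 m. From T sinθ = mω²r and T cosθ = mg: tanθ = ω²r/g, so ω² = g tanθ / r = g/(L cosθ).
ω = √(g/(L cosθ)) = √(9.8/(2.71 × 0.8918)) = √4.055 = 2.014 rad/s.
Period = 2π/ω = 3.120 s.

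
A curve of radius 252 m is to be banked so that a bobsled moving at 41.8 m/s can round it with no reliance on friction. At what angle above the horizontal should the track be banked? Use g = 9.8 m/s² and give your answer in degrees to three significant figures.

35.3°

For a frictionless banked turn: horizontally N sinθ = mv²/r and vertically N cosθ = mg.
Dividing: tanθ = v²/(r g) = (41.8)²/(252 × 9.8) = 1747/2470 = 0.7075.
θ = arctan(0.7075) = 35.28°.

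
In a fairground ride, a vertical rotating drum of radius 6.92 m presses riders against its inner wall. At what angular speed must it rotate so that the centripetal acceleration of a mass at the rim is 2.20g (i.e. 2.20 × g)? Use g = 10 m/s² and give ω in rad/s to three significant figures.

1.78 rad/s

Centripetal acceleration a_c = ω²r. Setting ω²r = 2.20g:
ω = √(2.20g / r) = √(2.20 × 10.0 / 6.92) = √3.179 = 1.783 rad/s.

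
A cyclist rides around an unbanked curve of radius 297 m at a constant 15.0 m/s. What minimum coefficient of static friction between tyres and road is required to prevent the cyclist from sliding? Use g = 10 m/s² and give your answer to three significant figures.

Friction provides the centripetal force: μ_s m g = m v²/r, so μ_s = v²/(g r) = (15.00)²/(10.0 × 297) = 225.0/2970 = 0.07576.

0.0758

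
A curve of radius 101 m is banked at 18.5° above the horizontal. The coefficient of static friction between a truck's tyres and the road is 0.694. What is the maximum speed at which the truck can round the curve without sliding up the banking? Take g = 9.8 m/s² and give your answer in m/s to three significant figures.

At the maximum speed, friction acts down the slope at its limiting value f = μN. Radially (horizontal, toward centre): N sinθ + μN cosθ = mv²/r. Vertically: N cosθ − μN sinθ = mg.
Dividing: v² = r g (sinθ + μcosθ)/(cosθ − μsinθ).
sinθ + μcosθ = 0.3173 + 0.694×0.9483 = 0.9754; cosθ − μsinθ = 0.9483 − 0.694×0.3173 = 0.7281.
v² = 101 × 9.8 × 0.9754/0.7281 = 1326 m²/s², so v = 36.41 m/s.

36.4 m/s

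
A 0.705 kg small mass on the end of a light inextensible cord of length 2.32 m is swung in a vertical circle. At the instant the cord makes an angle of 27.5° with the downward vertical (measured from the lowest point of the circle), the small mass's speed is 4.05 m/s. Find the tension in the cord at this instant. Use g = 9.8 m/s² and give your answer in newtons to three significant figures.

Take the radial direction toward the centre of the circle as positive. The component of the weight along the string toward the centre is −mg cos φ (φ measured from the bottom), so Newton's second law along the string gives T − mg cos φ = m v²/r.
cos 27.5° = 0.8870, so T = m(v²/r + g cos φ) = 0.705 × ((4.05)²/2.32 + 9.8 × 0.8870) = 0.705 × (7.070 + (8.693)) = 0.705 × 15.76 = 11.11 N.

11.1 N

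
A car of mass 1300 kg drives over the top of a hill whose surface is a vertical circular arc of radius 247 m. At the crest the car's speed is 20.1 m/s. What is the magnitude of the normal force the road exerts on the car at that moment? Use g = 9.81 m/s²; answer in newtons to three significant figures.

10600 N

At the crest the centripetal acceleration points downward (toward the centre of the arc), so mg − N = mv²/r.
N = m(g − v²/r) = 1300 × (9.81 − (20.1)²/247) = 1300 × (9.81 − 1.636) = 1300 × 8.174 = 10630 N.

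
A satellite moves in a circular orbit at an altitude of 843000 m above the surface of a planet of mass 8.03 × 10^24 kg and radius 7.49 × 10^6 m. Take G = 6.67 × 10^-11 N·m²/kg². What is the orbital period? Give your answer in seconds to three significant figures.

r = R + h = 7.49 × 10^6 + 843000 = 8.333 × 10^6 m. Gravity provides the centripetal force: G M m / r² = m v² / r ⇒ v = √(GM/r) = 8017 m/s.
T = 2πr/v = 2π × 8.333 × 10^6 / 8017 = 6531 s.

6530 s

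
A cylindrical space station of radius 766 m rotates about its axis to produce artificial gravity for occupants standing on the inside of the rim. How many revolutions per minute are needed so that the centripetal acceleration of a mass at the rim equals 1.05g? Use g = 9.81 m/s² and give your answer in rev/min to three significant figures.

1.11 rev/min

Require ω²r = 1.05g, so ω = √(1.05 × 9.81/766) = 0.1160 rad/s.
In rev/min: ω × 60/(2π) = 0.1160 × 60/(2π) = 1.107 rev/min.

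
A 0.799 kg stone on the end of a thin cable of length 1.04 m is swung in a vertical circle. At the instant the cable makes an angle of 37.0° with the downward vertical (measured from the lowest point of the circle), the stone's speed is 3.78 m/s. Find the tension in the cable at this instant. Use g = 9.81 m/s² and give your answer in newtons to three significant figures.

Take the radial direction toward the centre of the circle as positive. The component of the weight along the string toward the centre is −mg cos φ (φ measured from the bottom), so Newton's second law along the string gives T − mg cos φ = m v²/r.
cos 37.0° = 0.7986, so T = m(v²/r + g cos φ) = 0.799 × ((3.78)²/1.04 + 9.81 × 0.7986) = 0.799 × (13.74 + (7.835)) = 0.799 × 21.57 = 17.24 N.

17.2 N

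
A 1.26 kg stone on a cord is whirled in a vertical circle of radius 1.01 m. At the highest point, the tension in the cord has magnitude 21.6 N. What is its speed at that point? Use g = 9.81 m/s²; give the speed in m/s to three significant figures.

5.22 m/s

At the top, T + mg = mv²/r, so v = √(r(T/m + g)) = √(1.01 × (21.6/1.26 + 9.81)) = √(1.01 × 26.95) = √27.22 = 5.218 m/s.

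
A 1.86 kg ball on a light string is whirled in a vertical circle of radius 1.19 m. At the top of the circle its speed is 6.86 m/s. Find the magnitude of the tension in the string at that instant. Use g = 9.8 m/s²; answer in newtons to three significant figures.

55.3 N

At the top, both T and the weight mg point inward (toward the centre), so T + mg = mv²/r.
T = m(v²/r − g) = 1.86 × ((6.86)²/1.19 − 9.8) = 1.86 × (39.55 − 9.8) = 1.86 × 29.75 = 55.33 N.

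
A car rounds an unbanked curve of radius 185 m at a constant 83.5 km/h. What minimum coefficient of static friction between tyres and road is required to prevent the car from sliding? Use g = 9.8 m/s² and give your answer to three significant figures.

v = 83.5/3.6 = 23.19 m/s.
Friction provides the centripetal force: μ_s m g = m v²/r, so μ_s = v²/(g r) = (23.19)²/(9.8 × 185) = 538.0/1813 = 0.2967.

0.297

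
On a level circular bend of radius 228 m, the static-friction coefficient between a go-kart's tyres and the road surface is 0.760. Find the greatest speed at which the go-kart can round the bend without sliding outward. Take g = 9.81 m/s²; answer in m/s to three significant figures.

41.2 m/s

Friction provides the centripetal force on a flat curve. At maximum speed it is at its limiting value: μ_s m g = m v²/r.
Mass cancels: v_max = √(μ_s g r) = √(0.760 × 9.81 × 228) = √1700 = 41.23 m/s.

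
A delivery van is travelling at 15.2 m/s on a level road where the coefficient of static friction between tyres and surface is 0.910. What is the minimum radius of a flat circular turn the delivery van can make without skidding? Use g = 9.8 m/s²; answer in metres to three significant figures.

25.9 m

At the limit, μ_s m g = m v²/r, so r_min = v²/(μ_s g) = (15.2)²/(0.910 × 9.8) = 231.0/8.918 = 25.91 m.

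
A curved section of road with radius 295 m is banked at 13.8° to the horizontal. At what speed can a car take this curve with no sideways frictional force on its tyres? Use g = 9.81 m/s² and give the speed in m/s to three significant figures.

26.7 m/s

On a frictionless banked curve, N sinθ = mv²/r and N cosθ = mg, so tanθ = v²/(rg).
v = √(r g tanθ) = √(295 × 9.81 × tan 13.8°) = √(295 × 9.81 × 0.2456) = √710.8 = 26.66 m/s.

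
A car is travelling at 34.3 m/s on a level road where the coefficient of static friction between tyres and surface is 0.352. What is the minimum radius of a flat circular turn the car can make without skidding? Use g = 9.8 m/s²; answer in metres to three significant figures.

341 m

At the limit, μ_s m g = m v²/r, so r_min = v²/(μ_s g) = (34.3)²/(0.352 × 9.8) = 1176/3.450 = 341.1 m.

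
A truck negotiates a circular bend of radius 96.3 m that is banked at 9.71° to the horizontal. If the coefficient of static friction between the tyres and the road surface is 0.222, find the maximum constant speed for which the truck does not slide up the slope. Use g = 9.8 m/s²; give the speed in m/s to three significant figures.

19.6 m/s

At the maximum speed, friction acts down the slope at its limiting value f = μN. Radially (horizontal, toward centre): N sinθ + μN cosθ = mv²/r. Vertically: N cosθ − μN sinθ = mg.
Dividing: v² = r g (sinθ + μcosθ)/(cosθ − μsinθ).
sinθ + μcosθ = 0.1687 + 0.222×0.9857 = 0.3875; cosθ − μsinθ = 0.9857 − 0.222×0.1687 = 0.9482.
v² = 96.3 × 9.8 × 0.3875/0.9482 = 385.6 m²/s², so v = 19.64 m/s.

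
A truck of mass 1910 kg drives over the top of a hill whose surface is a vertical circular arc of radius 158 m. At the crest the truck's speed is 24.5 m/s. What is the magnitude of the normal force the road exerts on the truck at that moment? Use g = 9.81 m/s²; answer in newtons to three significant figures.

11500 N

At the crest the centripetal acceleration points downward (toward the centre of the arc), so mg − N = mv²/r.
N = m(g − v²/r) = 1910 × (9.81 − (24.5)²/158) = 1910 × (9.81 − 3.799) = 1910 × 6.011 = 11480 N.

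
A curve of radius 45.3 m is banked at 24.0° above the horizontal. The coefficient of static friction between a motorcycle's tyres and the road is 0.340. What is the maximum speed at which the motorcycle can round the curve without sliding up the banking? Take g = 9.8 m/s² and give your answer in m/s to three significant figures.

20.3 m/s

At the maximum speed, friction acts down the slope at its limiting value f = μN. Radially (horizontal, toward centre): N sinθ + μN cosθ = mv²/r. Vertically: N cosθ − μN sinθ = mg.
Dividing: v² = r g (sinθ + μcosθ)/(cosθ − μsinθ).
sinθ + μcosθ = 0.4067 + 0.340×0.9135 = 0.7173; cosθ − μsinθ = 0.9135 − 0.340×0.4067 = 0.7753.
v² = 45.3 × 9.8 × 0.7173/0.7753 = 410.8 m²/s², so v = 20.27 m/s.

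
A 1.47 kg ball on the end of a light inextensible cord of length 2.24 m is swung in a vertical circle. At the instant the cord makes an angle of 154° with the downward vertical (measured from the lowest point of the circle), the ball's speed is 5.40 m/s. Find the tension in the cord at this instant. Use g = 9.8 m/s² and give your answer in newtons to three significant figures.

Take the radial direction toward the centre of the circle as positive. The component of the weight along the string toward the centre is −mg cos φ (φ measured from the bottom), so Newton's second law along the string gives T − mg cos φ = m v²/r.
cos 154° = -0.8988, so T = m(v²/r + g cos φ) = 1.47 × ((5.40)²/2.24 + 9.8 × -0.8988) = 1.47 × (13.02 + (-8.808)) = 1.47 × 4.210 = 6.188 N.

6.19 N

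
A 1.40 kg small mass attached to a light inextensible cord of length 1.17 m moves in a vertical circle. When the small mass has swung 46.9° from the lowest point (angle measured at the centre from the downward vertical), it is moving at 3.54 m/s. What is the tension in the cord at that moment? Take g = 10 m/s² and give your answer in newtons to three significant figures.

Take the radial direction toward the centre of the circle as positive. The component of the weight along the string toward the centre is −mg cos φ (φ measured from the bottom), so Newton's second law along the string gives T − mg cos φ = m v²/r.
cos 46.9° = 0.6833, so T = m(v²/r + g cos φ) = 1.40 × ((3.54)²/1.17 + 10.0 × 0.6833) = 1.40 × (10.71 + (6.833)) = 1.40 × 17.54 = 24.56 N.

24.6 N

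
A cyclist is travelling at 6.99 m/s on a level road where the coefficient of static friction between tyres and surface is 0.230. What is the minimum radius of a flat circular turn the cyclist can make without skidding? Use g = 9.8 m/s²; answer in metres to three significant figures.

21.7 m

At the limit, μ_s m g = m v²/r, so r_min = v²/(μ_s g) = (6.99)²/(0.230 × 9.8) = 48.86/2.254 = 21.68 m.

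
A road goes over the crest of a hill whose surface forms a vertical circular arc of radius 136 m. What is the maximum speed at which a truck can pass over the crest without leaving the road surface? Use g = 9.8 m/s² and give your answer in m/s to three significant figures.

At the crest the centre of the circle is below the truck, so the net downward (centripetal) force is mg − N = mv²/r.
The truck leaves the road when N → 0, giving v_max = √(g r) = √(9.8 × 136) = 36.51 m/s.

36.5 m/s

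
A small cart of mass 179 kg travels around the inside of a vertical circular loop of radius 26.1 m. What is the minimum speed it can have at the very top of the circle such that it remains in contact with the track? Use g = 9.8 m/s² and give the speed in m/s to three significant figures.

At the top, both weight mg and N point toward the centre: N + mg = mv²/r.
At minimum speed N → 0, so mg = mv_min²/r ⇒ v_min = √(g r) = √(9.8 × 26.1) = 15.99 m/s.

16.0 m/s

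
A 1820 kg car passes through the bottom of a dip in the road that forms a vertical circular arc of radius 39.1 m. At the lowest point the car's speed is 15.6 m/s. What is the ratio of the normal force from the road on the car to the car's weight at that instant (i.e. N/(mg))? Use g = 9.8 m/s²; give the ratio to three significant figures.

1.64

At the bottom, N − mg = mv²/r, so N = m(v²/r + g) and N/(mg) = v²/(rg) + 1 = (15.6)²/(39.1 × 9.8) + 1 = 0.6351 + 1 = 1.635.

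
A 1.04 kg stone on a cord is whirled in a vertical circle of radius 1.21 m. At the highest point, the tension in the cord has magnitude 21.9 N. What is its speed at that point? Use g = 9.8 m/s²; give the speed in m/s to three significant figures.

6.11 m/s

At the top, T + mg = mv²/r, so v = √(r(T/m + g)) = √(1.21 × (21.9/1.04 + 9.8)) = √(1.21 × 30.86) = √37.34 = 6.110 m/s.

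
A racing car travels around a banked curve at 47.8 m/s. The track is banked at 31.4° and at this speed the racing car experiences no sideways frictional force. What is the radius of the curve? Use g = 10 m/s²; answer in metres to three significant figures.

374 m

Frictionless banking: tanθ = v²/(rg), so r = v²/(g tanθ).
r = (47.8)²/(10.0 × tan 31.4°) = 2285/(10.0 × 0.6104) = 2285/6.104 = 374.3 m.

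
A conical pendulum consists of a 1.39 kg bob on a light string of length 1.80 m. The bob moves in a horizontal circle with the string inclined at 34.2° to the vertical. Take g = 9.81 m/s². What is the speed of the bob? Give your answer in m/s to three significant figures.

The radius of the circle is r = L sinθ = 1.80 × sin 34.2° = 1.012 m.
Horizontally T sinθ = mv²/r and vertically T cosθ = mg, so tanθ = v²/(rg).
v = √(r g tanθ) = √(1.012 × 9.81 × 0.6796) = √6.745 = 2.597 m/s.

2.60 m/s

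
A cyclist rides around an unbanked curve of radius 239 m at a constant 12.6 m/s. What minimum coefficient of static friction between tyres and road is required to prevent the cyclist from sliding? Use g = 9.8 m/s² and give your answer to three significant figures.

Friction provides the centripetal force: μ_s m g = m v²/r, so μ_s = v²/(g r) = (12.60)²/(9.8 × 239) = 158.8/2342 = 0.06778.

0.0678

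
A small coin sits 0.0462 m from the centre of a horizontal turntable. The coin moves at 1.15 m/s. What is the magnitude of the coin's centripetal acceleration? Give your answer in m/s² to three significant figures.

28.6 m/s²

a_c = v²/r = (1.150)²/0.0462 = 1.322/0.0462 = 28.63 m/s².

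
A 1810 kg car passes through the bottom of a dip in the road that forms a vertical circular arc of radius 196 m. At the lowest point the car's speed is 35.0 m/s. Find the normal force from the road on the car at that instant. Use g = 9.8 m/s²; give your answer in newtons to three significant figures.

29100 N

At the lowest point, N points up (toward the centre) and the weight mg points down (away from the centre), so the net inward force is N − mg = mv²/r.
N = m(v²/r + g) = 1810 × ((35.0)²/196 + 9.8) = 1810 × (6.250 + 9.8) = 1810 × 16.05 = 29050 N.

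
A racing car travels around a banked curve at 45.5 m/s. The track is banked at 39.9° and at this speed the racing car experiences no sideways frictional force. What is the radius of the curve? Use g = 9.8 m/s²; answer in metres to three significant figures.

253 m

Frictionless banking: tanθ = v²/(rg), so r = v²/(g tanθ).
r = (45.5)²/(9.8 × tan 39.9°) = 2070/(9.8 × 0.8361) = 2070/8.194 = 252.7 m.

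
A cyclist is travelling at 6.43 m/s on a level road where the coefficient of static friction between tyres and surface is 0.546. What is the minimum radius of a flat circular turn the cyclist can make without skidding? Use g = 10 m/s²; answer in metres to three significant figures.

At the limit, μ_s m g = m v²/r, so r_min = v²/(μ_s g) = (6.43)²/(0.546 × 10.0) = 41.34/5.460 = 7.572 m.

7.57 m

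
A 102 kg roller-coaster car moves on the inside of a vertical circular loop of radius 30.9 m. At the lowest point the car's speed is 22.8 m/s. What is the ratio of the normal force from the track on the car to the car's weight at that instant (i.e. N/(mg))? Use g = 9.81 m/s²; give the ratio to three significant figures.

At the bottom, N − mg = mv²/r, so N = m(v²/r + g) and N/(mg) = v²/(rg) + 1 = (22.8)²/(30.9 × 9.81) + 1 = 1.715 + 1 = 2.715.

2.71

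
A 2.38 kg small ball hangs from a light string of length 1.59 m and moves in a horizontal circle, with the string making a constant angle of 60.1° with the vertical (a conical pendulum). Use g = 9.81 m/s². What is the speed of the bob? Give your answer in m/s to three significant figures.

4.85 m/s

The radius of the circle is r = L sinθ = 1.59 × sin 60.1° = 1.378 m.
Horizontally T sinθ = mv²/r and vertically T cosθ = mg, so tanθ = v²/(rg).
v = √(r g tanθ) = √(1.378 × 9.81 × 1.739) = √23.52 = 4.849 m/s.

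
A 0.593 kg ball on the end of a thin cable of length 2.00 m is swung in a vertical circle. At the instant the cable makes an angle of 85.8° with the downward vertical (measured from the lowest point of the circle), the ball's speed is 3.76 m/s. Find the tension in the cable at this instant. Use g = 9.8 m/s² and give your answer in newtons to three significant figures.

4.62 N

Take the radial direction toward the centre of the circle as positive. The component of the weight along the string toward the centre is −mg cos φ (φ measured from the bottom), so Newton's second law along the string gives T − mg cos φ = m v²/r.
cos 85.8° = 0.07324, so T = m(v²/r + g cos φ) = 0.593 × ((3.76)²/2.00 + 9.8 × 0.07324) = 0.593 × (7.069 + (0.7177)) = 0.593 × 7.787 = 4.617 N.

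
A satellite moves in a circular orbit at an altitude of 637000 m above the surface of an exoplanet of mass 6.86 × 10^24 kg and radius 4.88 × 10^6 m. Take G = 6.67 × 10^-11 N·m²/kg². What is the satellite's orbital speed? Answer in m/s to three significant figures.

9110 m/s

Orbital radius r = R + h = 4.88 × 10^6 + 637000 = 5.517 × 10^6 m.
Gravity supplies the centripetal force: G M m / r² = m v² / r, so v = √(GM/r).
v = √(6.67 × 10^-11 × 6.86 × 10^24 / 5.517 × 10^6) = √(8.294 × 10^7) = 9107 m/s.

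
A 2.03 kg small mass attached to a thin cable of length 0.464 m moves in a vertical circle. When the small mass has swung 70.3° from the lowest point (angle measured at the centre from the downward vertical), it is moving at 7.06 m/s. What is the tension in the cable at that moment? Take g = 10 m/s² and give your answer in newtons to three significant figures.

Take the radial direction toward the centre of the circle as positive. The component of the weight along the string toward the centre is −mg cos φ (φ measured from the bottom), so Newton's second law along the string gives T − mg cos φ = m v²/r.
cos 70.3° = 0.3371, so T = m(v²/r + g cos φ) = 2.03 × ((7.06)²/0.464 + 10.0 × 0.3371) = 2.03 × (107.4 + (3.371)) = 2.03 × 110.8 = 224.9 N.

225 N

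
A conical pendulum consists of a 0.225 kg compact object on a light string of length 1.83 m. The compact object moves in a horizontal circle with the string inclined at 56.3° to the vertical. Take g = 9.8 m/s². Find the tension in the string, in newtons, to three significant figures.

3.97 N

Vertically the bob has no acceleration, so T cosθ = mg.
T = mg/cosθ = 0.225 × 9.8 / cos 56.3° = 2.205/0.5548 = 3.974 N.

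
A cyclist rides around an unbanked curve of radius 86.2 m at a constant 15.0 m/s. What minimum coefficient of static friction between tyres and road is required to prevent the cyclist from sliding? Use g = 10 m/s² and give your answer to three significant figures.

Friction provides the centripetal force: μ_s m g = m v²/r, so μ_s = v²/(g r) = (15.00)²/(10.0 × 86.2) = 225.0/862.0 = 0.2610.

0.261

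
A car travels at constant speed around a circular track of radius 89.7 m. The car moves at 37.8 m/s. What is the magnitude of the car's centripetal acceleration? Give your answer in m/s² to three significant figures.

a_c = v²/r = (37.80)²/89.7 = 1429/89.7 = 15.93 m/s².

15.9 m/s²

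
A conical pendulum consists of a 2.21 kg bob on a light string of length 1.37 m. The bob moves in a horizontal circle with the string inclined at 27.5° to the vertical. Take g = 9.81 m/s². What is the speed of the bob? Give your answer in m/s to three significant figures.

1.80 m/s

The radius of the circle is r = L sinθ = 1.37 × sin 27.5° = 0.6326 m.
Horizontally T sinθ = mv²/r and vertically T cosθ = mg, so tanθ = v²/(rg).
v = √(r g tanθ) = √(0.6326 × 9.81 × 0.5206) = √3.231 = 1.797 m/s.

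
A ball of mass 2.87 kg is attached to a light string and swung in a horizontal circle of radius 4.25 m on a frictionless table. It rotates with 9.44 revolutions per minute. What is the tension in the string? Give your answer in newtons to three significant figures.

11.9 N

ω = 9.44 rev/min × 2π/60 = 0.9886 rad/s, so v = ωr = 0.9886 × 4.25 = 4.201 m/s.
The tension is the only horizontal force, so it supplies the full centripetal force: T = m v²/r = 2.87 × (4.201)²/4.25 = 2.87 × 17.65/4.25 = 11.92 N.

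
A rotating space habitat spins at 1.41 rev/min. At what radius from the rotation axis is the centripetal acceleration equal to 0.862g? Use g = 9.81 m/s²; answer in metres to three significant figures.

388 m

ω = 1.41 rev/min × 2π/60 = 0.1477 rad/s.
a_c = ω²r = 0.862g ⇒ r = 0.862 × 9.81 / (0.1477)² = 8.456/0.02180 = 387.9 m.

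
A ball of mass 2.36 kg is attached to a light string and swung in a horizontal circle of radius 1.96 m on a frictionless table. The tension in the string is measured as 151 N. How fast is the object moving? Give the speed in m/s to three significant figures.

T = m v²/r ⇒ v = √(T r / m) = √(151 × 1.96 / 2.36) = √125.4 = 11.20 m/s.

11.2 m/s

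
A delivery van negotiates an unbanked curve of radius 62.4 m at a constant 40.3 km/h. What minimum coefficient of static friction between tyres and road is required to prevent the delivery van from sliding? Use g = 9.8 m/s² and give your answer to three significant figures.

v = 40.3/3.6 = 11.19 m/s.
Friction provides the centripetal force: μ_s m g = m v²/r, so μ_s = v²/(g r) = (11.19)²/(9.8 × 62.4) = 125.3/611.5 = 0.2049.

0.205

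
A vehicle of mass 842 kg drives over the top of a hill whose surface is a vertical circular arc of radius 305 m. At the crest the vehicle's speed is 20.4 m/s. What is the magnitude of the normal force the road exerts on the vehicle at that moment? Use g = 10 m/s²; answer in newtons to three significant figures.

7270 N

At the crest the centripetal acceleration points downward (toward the centre of the arc), so mg − N = mv²/r.
N = m(g − v²/r) = 842 × (10.0 − (20.4)²/305) = 842 × (10.0 − 1.364) = 842 × 8.636 = 7271 N.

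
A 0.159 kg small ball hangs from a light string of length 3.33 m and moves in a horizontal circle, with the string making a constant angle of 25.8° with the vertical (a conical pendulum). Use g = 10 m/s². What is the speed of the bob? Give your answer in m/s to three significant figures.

The radius of the circle is r = L sinθ = 3.33 × sin 25.8° = 1.449 m.
Horizontally T sinθ = mv²/r and vertically T cosθ = mg, so tanθ = v²/(rg).
v = √(r g tanθ) = √(1.449 × 10.0 × 0.4834) = √7.006 = 2.647 m/s.

2.65 m/s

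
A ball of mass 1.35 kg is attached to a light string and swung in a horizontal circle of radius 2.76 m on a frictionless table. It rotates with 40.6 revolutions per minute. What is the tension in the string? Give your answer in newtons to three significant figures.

67.4 N

ω = 40.6 rev/min × 2π/60 = 4.252 rad/s, so v = ωr = 4.252 × 2.76 = 11.73 m/s.
The tension is the only horizontal force, so it supplies the full centripetal force: T = m v²/r = 1.35 × (11.73)²/2.76 = 1.35 × 137.7/2.76 = 67.35 N.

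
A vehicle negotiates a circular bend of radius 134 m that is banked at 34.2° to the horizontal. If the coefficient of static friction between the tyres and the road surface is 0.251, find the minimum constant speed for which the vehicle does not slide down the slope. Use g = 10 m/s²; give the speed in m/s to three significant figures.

At the minimum speed, friction acts up the slope at its limiting value f = μN. Radially (horizontal, toward centre): N sinθ − μN cosθ = mv²/r. Vertically: N cosθ + μN sinθ = mg.
Dividing: v² = r g (sinθ − μcosθ)/(cosθ + μsinθ).
sinθ − μcosθ = 0.5621 − 0.251×0.8271 = 0.3545; cosθ + μsinθ = 0.8271 + 0.251×0.5621 = 0.9682.
v² = 134 × 10.0 × 0.3545/0.9682 = 490.6 m²/s², so v = 22.15 m/s.

22.2 m/s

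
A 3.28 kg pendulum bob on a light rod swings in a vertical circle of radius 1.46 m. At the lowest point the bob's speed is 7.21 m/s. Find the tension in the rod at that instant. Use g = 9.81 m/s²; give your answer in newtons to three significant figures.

149 N

At the lowest point, T points up (toward the centre) and the weight mg points down (away from the centre), so the net inward force is T − mg = mv²/r.
T = m(v²/r + g) = 3.28 × ((7.21)²/1.46 + 9.81) = 3.28 × (35.61 + 9.81) = 3.28 × 45.42 = 149.0 N.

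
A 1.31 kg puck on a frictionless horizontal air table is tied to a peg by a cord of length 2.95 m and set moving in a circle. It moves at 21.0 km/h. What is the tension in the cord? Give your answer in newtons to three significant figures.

15.1 N

v = 21.0 km/h = 21.0/3.6 = 5.833 m/s.
The tension is the only horizontal force, so it supplies the full centripetal force: T = m v²/r = 1.31 × (5.833)²/2.95 = 1.31 × 34.03/2.95 = 15.11 N.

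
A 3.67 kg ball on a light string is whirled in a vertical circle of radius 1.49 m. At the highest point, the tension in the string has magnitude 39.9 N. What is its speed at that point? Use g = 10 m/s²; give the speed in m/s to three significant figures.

At the top, T + mg = mv²/r, so v = √(r(T/m + g)) = √(1.49 × (39.9/3.67 + 10.0)) = √(1.49 × 20.87) = √31.10 = 5.577 m/s.

5.58 m/s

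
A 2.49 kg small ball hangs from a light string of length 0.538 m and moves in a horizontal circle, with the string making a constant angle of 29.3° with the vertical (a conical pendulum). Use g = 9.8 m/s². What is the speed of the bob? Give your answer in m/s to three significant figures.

The radius of the circle is r = L sinθ = 0.538 × sin 29.3° = 0.2633 m.
Horizontally T sinθ = mv²/r and vertically T cosθ = mg, so tanθ = v²/(rg).
v = √(r g tanθ) = √(0.2633 × 9.8 × 0.5612) = √1.448 = 1.203 m/s.

1.20 m/s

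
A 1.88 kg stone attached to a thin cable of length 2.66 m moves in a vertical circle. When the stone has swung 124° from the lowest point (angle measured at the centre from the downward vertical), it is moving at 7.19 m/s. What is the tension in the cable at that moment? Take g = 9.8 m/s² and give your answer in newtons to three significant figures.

26.2 N

Take the radial direction toward the centre of the circle as positive. The component of the weight along the string toward the centre is −mg cos φ (φ measured from the bottom), so Newton's second law along the string gives T − mg cos φ = m v²/r.
cos 124° = -0.5592, so T = m(v²/r + g cos φ) = 1.88 × ((7.19)²/2.66 + 9.8 × -0.5592) = 1.88 × (19.43 + (-5.480)) = 1.88 × 13.95 = 26.23 N.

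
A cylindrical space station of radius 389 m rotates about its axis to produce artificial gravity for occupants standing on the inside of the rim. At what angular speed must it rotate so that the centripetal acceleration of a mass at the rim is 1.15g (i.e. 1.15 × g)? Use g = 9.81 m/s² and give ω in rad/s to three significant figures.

Centripetal acceleration a_c = ω²r. Setting ω²r = 1.15g:
ω = √(1.15g / r) = √(1.15 × 9.81 / 389) = √0.02900 = 0.1703 rad/s.

0.170 rad/s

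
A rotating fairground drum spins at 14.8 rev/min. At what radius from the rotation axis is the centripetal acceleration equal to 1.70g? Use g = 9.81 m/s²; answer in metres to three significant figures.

ω = 14.8 rev/min × 2π/60 = 1.550 rad/s.
a_c = ω²r = 1.70g ⇒ r = 1.70 × 9.81 / (1.550)² = 16.68/2.402 = 6.943 m.

6.94 m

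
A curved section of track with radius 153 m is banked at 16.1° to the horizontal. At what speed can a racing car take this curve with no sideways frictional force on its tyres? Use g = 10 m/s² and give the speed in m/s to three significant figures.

21.0 m/s

On a frictionless banked curve, N sinθ = mv²/r and N cosθ = mg, so tanθ = v²/(rg).
v = √(r g tanθ) = √(153 × 10.0 × tan 16.1°) = √(153 × 10.0 × 0.2886) = √441.6 = 21.01 m/s.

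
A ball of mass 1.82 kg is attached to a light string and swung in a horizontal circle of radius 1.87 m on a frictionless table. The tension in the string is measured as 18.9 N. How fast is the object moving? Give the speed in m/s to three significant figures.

T = m v²/r ⇒ v = √(T r / m) = √(18.9 × 1.87 / 1.82) = √19.42 = 4.407 m/s.

4.41 m/s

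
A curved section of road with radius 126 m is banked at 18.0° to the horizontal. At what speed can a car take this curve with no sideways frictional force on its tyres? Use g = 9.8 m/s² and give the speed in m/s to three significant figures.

On a frictionless banked curve, N sinθ = mv²/r and N cosθ = mg, so tanθ = v²/(rg).
v = √(r g tanθ) = √(126 × 9.8 × tan 18.0°) = √(126 × 9.8 × 0.3249) = √401.2 = 20.03 m/s.

20.0 m/s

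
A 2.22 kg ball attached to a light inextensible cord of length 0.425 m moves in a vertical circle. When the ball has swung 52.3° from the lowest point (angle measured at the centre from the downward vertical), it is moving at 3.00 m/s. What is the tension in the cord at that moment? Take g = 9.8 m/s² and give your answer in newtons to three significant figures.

Take the radial direction toward the centre of the circle as positive. The component of the weight along the string toward the centre is −mg cos φ (φ measured from the bottom), so Newton's second law along the string gives T − mg cos φ = m v²/r.
cos 52.3° = 0.6115, so T = m(v²/r + g cos φ) = 2.22 × ((3.00)²/0.425 + 9.8 × 0.6115) = 2.22 × (21.18 + (5.993)) = 2.22 × 27.17 = 60.32 N.

60.3 N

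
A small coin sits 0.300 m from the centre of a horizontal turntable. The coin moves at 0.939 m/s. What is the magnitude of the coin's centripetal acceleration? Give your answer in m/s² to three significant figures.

a_c = v²/r = (0.9390)²/0.300 = 0.8817/0.300 = 2.939 m/s².

2.94 m/s²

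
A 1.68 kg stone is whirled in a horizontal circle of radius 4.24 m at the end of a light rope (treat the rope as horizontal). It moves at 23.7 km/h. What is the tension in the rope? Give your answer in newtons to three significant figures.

17.2 N

v = 23.7 km/h = 23.7/3.6 = 6.583 m/s.
The tension is the only horizontal force, so it supplies the full centripetal force: T = m v²/r = 1.68 × (6.583)²/4.24 = 1.68 × 43.34/4.24 = 17.17 N.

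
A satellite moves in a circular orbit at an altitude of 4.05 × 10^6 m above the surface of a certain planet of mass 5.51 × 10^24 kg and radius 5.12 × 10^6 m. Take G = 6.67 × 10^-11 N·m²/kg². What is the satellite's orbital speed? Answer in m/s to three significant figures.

6330 m/s

Orbital radius r = R + h = 5.12 × 10^6 + 4.05 × 10^6 = 9.170 × 10^6 m.
Gravity supplies the centripetal force: G M m / r² = m v² / r, so v = √(GM/r).
v = √(6.67 × 10^-11 × 5.51 × 10^24 / 9.170 × 10^6) = √(4.008 × 10^7) = 6331 m/s.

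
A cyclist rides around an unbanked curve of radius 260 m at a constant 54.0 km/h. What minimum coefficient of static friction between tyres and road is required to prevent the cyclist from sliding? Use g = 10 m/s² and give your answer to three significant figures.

0.0865

v = 54.0/3.6 = 15.00 m/s.
Friction provides the centripetal force: μ_s m g = m v²/r, so μ_s = v²/(g r) = (15.00)²/(10.0 × 260) = 225.0/2600 = 0.08654.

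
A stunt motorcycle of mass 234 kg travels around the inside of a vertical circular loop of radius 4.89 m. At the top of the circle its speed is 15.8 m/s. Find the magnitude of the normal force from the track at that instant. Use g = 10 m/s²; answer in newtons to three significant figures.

At the top, both N and the weight mg point inward (toward the centre), so N + mg = mv²/r.
N = m(v²/r − g) = 234 × ((15.8)²/4.89 − 10.0) = 234 × (51.05 − 10.0) = 234 × 41.05 = 9606 N.

9610 N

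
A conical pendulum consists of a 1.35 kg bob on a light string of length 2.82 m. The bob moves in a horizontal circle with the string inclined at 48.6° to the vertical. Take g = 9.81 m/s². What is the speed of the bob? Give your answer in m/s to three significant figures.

4.85 m/s

The radius of the circle is r = L sinθ = 2.82 × sin 48.6° = 2.115 m.
Horizontally T sinθ = mv²/r and vertically T cosθ = mg, so tanθ = v²/(rg).
v = √(r g tanθ) = √(2.115 × 9.81 × 1.134) = √23.54 = 4.852 m/s.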